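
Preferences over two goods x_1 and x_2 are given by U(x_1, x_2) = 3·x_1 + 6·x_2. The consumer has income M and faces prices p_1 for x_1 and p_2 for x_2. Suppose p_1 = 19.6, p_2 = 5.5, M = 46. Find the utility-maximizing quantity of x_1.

x_1* = 0

Linear utility — the consumer picks whichever good has higher MU/price: 3/19.6 = 0.1531 vs 6/5.5 = 1.0909.
x_2 gives more utility per dollar, so spend all income on x_2: x_2* = M/p_2, x_1* = 0.
Numerically: x_1* = 0, x_2* = 8.3636.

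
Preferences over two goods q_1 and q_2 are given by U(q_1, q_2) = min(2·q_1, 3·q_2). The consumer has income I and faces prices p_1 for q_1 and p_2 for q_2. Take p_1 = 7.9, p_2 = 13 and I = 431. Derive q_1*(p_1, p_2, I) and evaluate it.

q_1* = 26.0161

With perfect complements, no substitution: consume in ratio q_1:q_2 = 3:2.
Budget: p_1·q_1 + p_2·(2/3)·q_1 = I, so (3·p_1 + 2·p_2)·q_1 = 3·I.
Demand: q_1*(p_1,p_2,I) = 3·I/(3·p_1 + 2·p_2), q_2* = 2·I/(3·p_1 + 2·p_2).
Here 3·7.9 + 2·13 = 49.7, giving q_1* = 26.0161.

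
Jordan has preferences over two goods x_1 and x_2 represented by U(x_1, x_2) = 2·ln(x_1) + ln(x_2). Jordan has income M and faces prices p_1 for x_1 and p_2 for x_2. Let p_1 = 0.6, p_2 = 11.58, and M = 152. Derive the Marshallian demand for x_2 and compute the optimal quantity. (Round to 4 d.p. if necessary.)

x_2* = 4.3754

The MRS is 2·x_2/x_1. Set MRS = p_1/p_2.
Rearranging, p_2·x_2 = (1/2)·p_1·x_1. Substituting into the budget gives p_1·x_1·(1 + (1/2)) = M.
Demand: x_1*(p_1,p_2,M) = 2/3·M/p_1 and x_2* = 1/3·M/p_2.
At p_1=0.6, p_2=11.58, M=152: x_2* = 1/3·152/11.58 = 4.3754.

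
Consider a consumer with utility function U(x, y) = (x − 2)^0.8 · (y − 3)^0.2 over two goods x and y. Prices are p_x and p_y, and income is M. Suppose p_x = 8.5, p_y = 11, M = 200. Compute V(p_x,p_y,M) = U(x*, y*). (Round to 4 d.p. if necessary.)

Let x' = x−2, y' = y−3. MRS = 4·y'/x' = p_x/p_y.
After buying the subsistence bundle (2, 3), a share 0.8 of the remaining income goes to x: x* = 2 + 0.8·(M − 2p_x − 3p_y)/p_x.
Discretionary income = 200 − 2·8.5 − 3·11 = 150; x* = 2 + 0.8·150/8.5 = 16.1176; y* = 3 + 0.2·150/11 = 5.7273.
Utility at the optimum: U(16.1176, 5.7273) = 10.1614.

V = 10.1614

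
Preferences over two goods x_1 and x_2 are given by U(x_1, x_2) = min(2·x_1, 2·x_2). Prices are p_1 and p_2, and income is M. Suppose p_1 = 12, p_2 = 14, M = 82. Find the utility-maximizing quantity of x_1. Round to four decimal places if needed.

With perfect complements, no substitution: consume in ratio x_1:x_2 = 2:2.
Budget: p_1·x_1 + p_2·x_1 = M, so (2·p_1 + 2·p_2)·x_1 = 2·M.
Demand: x_1*(p_1,p_2,M) = 2·M/(2·p_1 + 2·p_2), x_2* = 2·M/(2·p_1 + 2·p_2).
Here 2·12 + 2·14 = 52, giving x_1* = 3.1538.

x_1* = 3.1538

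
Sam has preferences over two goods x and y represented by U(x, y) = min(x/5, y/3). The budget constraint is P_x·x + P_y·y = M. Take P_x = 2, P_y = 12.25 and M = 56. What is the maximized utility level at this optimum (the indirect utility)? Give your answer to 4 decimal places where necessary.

V = 1.1979

With perfect complements, no substitution: consume in ratio x:y = 5:3.
Budget: P_x·x + P_y·(3/5)·x = M, so (5·P_x + 3·P_y)·x = 5·M.
Demand: x*(P_x,P_y,M) = 5·M/(5·P_x + 3·P_y), y* = 3·M/(5·P_x + 3·P_y).
Here 5·2 + 3·12.25 = 46.75, giving x* = 5.9893 and y* = 3.5936.
Utility at the optimum: U(5.9893, 3.5936) = 1.1979.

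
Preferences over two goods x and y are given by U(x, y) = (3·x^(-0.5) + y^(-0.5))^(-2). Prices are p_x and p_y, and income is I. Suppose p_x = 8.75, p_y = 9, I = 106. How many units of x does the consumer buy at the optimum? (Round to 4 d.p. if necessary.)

With the ratio pinned down, the budget gives x* = I/(p_x + p_y·(y/x)) and y* = (y/x)·x*.
Numerically y/x = 0.471805, so x* = 106/(8.75 + 9·0.471805) = 8.1562.

x* = 8.1562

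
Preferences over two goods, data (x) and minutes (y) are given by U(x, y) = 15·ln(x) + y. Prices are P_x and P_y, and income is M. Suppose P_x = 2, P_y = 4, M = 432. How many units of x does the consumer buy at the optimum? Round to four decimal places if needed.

MU_x = 15/x, MU_y = 1. Tangency: 15/x = P_x/P_y.
So x*(P_x,P_y) = 15·P_y/P_x, independent of income; and y* = (M − 15·P_y)/P_y.
At the given prices: x* = 15·4/2 = 30.

x* = 30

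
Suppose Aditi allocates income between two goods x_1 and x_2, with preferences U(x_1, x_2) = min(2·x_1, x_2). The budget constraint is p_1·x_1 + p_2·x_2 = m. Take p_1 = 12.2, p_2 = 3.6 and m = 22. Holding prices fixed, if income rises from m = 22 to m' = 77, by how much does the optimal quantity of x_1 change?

Δx_1* = 2.8351

With perfect complements, no substitution: consume in ratio x_1:x_2 = 1:2.
Budget: p_1·x_1 + p_2·2·x_1 = m, so (p_1 + 2·p_2)·x_1 = m.
Demand: x_1*(p_1,p_2,m) = m/(p_1 + 2·p_2), x_2* = 2·m/(p_1 + 2·p_2).
Here 12.2 + 2·3.6 = 19.4, giving x_1* = 1.134.
At m' = 77: x_1* = 3.9691. Change: 3.9691 − 1.134 = 2.8351.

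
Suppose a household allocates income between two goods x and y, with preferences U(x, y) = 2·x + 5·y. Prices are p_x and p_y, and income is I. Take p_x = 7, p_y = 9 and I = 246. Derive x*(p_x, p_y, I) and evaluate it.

Perfect substitutes: compare marginal utility per dollar. 2/p_x vs 5/p_y → 0.2857 vs 0.5556.
y gives more utility per dollar, so spend all income on y: y* = I/p_y, x* = 0.
Numerically: x* = 0, y* = 27.3333.

x* = 0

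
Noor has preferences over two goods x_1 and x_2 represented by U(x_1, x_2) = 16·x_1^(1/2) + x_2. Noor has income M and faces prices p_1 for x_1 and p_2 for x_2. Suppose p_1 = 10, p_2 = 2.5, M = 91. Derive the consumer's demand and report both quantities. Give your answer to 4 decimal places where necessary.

MU_x_1 = 8/√x_1, MU_x_2 = 1. Tangency: 8/√x_1 = p_1/p_2.
Thus x_1* = (8·p_2/p_1)² — independent of M — with the rest of income spent on x_2.
Plugging in: x_1* = (8·2.5/10)² = 4, x_2* = 20.4.

x_1* = 4, x_2* = 20.4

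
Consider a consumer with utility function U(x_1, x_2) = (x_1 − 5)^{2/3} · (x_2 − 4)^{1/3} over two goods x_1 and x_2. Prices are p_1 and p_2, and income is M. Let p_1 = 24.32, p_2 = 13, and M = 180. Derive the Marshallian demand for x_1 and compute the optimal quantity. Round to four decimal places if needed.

MRS = 2·(x_2−4)/(x_1−5). Tangency with p_1/p_2 gives x_2−4 = (1/2)·(p_1/p_2)·(x_1−5).
Substituting into the budget: x_1* = 5 + 2/3·(M − 5·p_1 − 4·p_2)/p_1, and x_2* = 4 + 1/3·(…)/p_2.
Discretionary income = 180 − 5·24.32 − 4·13 = 6.4; x_1* = 5 + 2/3·6.4/24.32 = 5.1754.

x_1* = 5.1754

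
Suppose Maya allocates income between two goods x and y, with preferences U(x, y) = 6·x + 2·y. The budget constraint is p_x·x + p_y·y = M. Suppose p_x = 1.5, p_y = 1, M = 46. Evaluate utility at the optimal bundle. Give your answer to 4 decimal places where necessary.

V = 184

Linear utility — the consumer picks whichever good has higher MU/price: 6/1.5 = 4 vs 2/1 = 2.
x gives more utility per dollar, so spend all income on x: x* = M/p_x, y* = 0.
Numerically: x* = 30.6667, y* = 0.
Utility at the optimum: U(30.6667, 0) = 184.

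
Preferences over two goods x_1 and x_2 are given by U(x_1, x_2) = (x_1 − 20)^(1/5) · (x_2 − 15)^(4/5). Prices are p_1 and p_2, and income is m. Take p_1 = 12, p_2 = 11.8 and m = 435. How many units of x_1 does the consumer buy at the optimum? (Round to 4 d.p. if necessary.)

MRS = (1/4)·(x_2−15)/(x_1−20). Tangency with p_1/p_2 gives x_2−15 = 4·(p_1/p_2)·(x_1−20).
After buying the subsistence bundle (20, 15), a share 0.2 of the remaining income goes to x_1: x_1* = 20 + 0.2·(m − 20p_1 − 15p_2)/p_1.
Discretionary income = 435 − 20·12 − 15·11.8 = 18; x_1* = 20 + 0.2·18/12 = 20.3.

x_1* = 20.3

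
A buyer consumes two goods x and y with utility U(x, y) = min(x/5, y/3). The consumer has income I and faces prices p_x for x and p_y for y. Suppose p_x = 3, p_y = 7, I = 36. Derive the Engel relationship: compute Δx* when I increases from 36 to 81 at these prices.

Leontief preferences: the optimum is at the kink where x/5 = y/3, i.e. y = (3/5)·x.
Budget: p_x·x + p_y·(3/5)·x = I, so (5·p_x + 3·p_y)·x = 5·I.
Demand: x*(p_x,p_y,I) = 5·I/(5·p_x + 3·p_y), y* = 3·I/(5·p_x + 3·p_y).
Here 5·3 + 3·7 = 36, giving x* = 5.
At I' = 81: x* = 11.25. Change: 11.25 − 5 = 6.25.

Δx* = 6.25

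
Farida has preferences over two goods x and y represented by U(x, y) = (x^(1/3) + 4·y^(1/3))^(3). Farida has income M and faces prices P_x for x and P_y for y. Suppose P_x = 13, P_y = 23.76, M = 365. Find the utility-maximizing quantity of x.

MU_x ∝ x^(-2/3), MU_y ∝ 4·y^(-2/3), so MRS = (1/4)·(y/x)^(2/3) = P_x/P_y.
Hence y/x = (4·P_x/P_y)^(1/(2/3)), i.e. raised to the 1.5 power.
Substitute y = (y/x)·x into the budget: x* = M/(P_x + P_y·(y/x)).
Numerically y/x = 3.237691, so x* = 365/(13 + 23.76·3.237691) = 4.0588.

x* = 4.0588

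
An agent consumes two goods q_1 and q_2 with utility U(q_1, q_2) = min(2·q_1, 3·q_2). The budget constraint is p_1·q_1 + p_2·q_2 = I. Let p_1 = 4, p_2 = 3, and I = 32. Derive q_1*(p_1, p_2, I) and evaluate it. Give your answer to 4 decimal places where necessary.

Leontief preferences: the optimum is at the kink where q_1/3 = q_2/2, i.e. q_2 = (2/3)·q_1.
Budget: p_1·q_1 + p_2·(2/3)·q_1 = I, so (3·p_1 + 2·p_2)·q_1 = 3·I.
Demand: q_1*(p_1,p_2,I) = 3·I/(3·p_1 + 2·p_2), q_2* = 2·I/(3·p_1 + 2·p_2).
Here 3·4 + 2·3 = 18, giving q_1* = 5.3333.

q_1* = 5.3333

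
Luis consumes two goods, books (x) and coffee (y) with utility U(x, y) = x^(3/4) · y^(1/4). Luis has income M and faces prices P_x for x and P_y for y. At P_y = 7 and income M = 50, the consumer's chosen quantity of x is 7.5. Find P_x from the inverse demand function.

P_x = 5

The MRS is 3·y/x. Set MRS = P_x/P_y.
Rearranging, P_y·y = (1/3)·P_x·x. Substituting into the budget gives P_x·x·(1 + (1/3)) = M.
Demand: x*(P_x,P_y,M) = 0.75·M/P_x and y* = 0.25·M/P_y.
Set x* = 7.5 in the demand function and solve for P_x: P_x = 5.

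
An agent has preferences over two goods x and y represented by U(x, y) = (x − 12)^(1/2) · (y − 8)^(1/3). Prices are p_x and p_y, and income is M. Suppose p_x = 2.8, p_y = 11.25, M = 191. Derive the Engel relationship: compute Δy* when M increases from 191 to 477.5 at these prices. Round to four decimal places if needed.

Let x' = x−12, y' = y−8. MRS = (3/2)·y'/x' = p_x/p_y.
After buying the subsistence bundle (12, 8), a share 0.6 of the remaining income goes to x: x* = 12 + 0.6·(M − 12p_x − 8p_y)/p_x.
Discretionary income = 191 − 12·2.8 − 8·11.25 = 67.4; y* = 8 + 0.4·67.4/11.25 = 10.3964.
At M' = 477.5: y* = 20.5831. Change: 20.5831 − 10.3964 = 10.1867.

Δy* = 10.1867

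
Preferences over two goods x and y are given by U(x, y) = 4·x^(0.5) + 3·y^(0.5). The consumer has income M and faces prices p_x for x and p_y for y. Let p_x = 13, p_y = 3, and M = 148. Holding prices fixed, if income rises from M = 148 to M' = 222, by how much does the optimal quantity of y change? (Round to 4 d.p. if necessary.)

MRS = MU_x/MU_y = (4/3)·(y/x)^(0.5). Set equal to p_x/p_y.
Hence y/x = ((3/4)·p_x/p_y)^(1/(0.5)), i.e. raised to the 2 power.
With the ratio pinned down, the budget gives x* = M/(p_x + p_y·(y/x)) and y* = (y/x)·x*.
Numerically y/x = 10.5625, so x* = 148/(13 + 3·10.5625) = 3.3119 and y* = 10.5625·3.3119 = 34.9818.
At M' = 222: y* = 52.4727. Change: 52.4727 − 34.9818 = 17.4909.

Δy* = 17.4909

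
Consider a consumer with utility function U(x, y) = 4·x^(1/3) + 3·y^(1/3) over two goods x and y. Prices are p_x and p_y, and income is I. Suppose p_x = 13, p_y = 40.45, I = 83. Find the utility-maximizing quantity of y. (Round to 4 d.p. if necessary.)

y* = 0.5522

MRS = MU_x/MU_y = (4/3)·(y/x)^(2/3). Set equal to p_x/p_y.
Hence y/x = ((3/4)·p_x/p_y)^(1/(2/3)), i.e. raised to the 1.5 power.
With the ratio pinned down, the budget gives x* = I/(p_x + p_y·(y/x)) and y* = (y/x)·x*.
Numerically y/x = 0.118339, so x* = 83/(13 + 40.45·0.118339) = 4.6664 and y* = 0.118339·4.6664 = 0.5522.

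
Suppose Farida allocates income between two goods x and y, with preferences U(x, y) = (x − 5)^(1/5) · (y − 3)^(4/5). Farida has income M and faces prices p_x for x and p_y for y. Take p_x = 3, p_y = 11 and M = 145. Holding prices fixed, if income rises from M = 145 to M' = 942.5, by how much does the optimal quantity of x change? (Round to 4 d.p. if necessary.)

Δx* = 53.1667

MRS = (1/4)·(y−3)/(x−5). Tangency with p_x/p_y gives y−3 = 4·(p_x/p_y)·(x−5).
Substituting into the budget: x* = 5 + 0.2·(M − 5·p_x − 3·p_y)/p_x, and y* = 3 + 0.8·(…)/p_y.
Discretionary income = 145 − 5·3 − 3·11 = 97; x* = 5 + 0.2·97/3 = 11.4667.
At M' = 942.5: x* = 64.6333. Change: 64.6333 − 11.4667 = 53.1667.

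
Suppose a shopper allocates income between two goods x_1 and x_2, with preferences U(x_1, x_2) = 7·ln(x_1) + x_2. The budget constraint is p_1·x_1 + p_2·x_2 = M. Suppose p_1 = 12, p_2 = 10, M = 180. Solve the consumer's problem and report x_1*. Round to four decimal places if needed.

x_1* = 5.8333

MU_x_1 = 7/x_1, MU_x_2 = 1. Tangency: 7/x_1 = p_1/p_2.
So x_1*(p_1,p_2) = 7·p_2/p_1, independent of income; and x_2* = (M − 7·p_2)/p_2.
At the given prices: x_1* = 7·10/12 = 5.8333.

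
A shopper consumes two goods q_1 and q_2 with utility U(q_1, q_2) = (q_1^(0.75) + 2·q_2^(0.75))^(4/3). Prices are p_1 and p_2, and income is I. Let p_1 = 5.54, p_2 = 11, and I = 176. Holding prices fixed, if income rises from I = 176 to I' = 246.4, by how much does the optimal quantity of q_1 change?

Δq_1* = 4.1747

MRS = MU_q_1/MU_q_2 = (1/2)·(q_2/q_1)^(0.25). Set equal to p_1/p_2.
Solve for the ratio: q_2/q_1 = [2·p_1/p_2]^(4).
Substitute q_2 = (q_2/q_1)·q_1 into the budget: q_1* = I/(p_1 + p_2·(q_2/q_1)).
Numerically q_2/q_1 = 1.02941, so q_1* = 176/(5.54 + 11·1.02941) = 10.4367.
At I' = 246.4: q_1* = 14.6114. Change: 14.6114 − 10.4367 = 4.1747.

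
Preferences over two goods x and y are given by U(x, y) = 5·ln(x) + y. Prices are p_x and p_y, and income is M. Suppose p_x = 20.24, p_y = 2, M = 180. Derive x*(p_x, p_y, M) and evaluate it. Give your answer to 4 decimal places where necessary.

Set MRS = p_x/p_y: (5/x)/1 = p_x/p_y.
So x*(p_x,p_y) = 5·p_y/p_x, independent of income; and y* = (M − 5·p_y)/p_y.
At the given prices: x* = 5·2/20.24 = 0.4941.

x* = 0.4941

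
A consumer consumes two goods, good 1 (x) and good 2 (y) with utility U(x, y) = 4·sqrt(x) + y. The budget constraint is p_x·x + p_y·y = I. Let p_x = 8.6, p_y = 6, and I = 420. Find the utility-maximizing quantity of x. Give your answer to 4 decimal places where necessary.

x* = 1.947

MU_x = 2/√x, MU_y = 1. Tangency: 2/√x = p_x/p_y.
Solve: √x = 2·p_y/p_x, so x*(p_x,p_y) = (2·p_y/p_x)², and y* = (I − p_x·x*)/p_y.
Plugging in: x* = (2·6/8.6)² = 1.947.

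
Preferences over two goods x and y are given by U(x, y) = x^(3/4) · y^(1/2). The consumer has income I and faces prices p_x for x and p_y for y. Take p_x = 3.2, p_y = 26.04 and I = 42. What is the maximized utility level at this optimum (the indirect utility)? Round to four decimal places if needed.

Tangency: MRS = (3/2)·y/x = p_x/p_y.
So 0.75·p_y·y = 0.5·p_x·x; combined with the budget, a share 0.6 of income goes to x.
Demand: x*(p_x,p_y,I) = 0.6·I/p_x and y* = 0.4·I/p_y.
At p_x=3.2, p_y=26.04, I=42: x* = 0.6·42/3.2 = 7.875, y* = 0.6452.
Utility at the optimum: U(7.875, 0.6452) = 3.7759.

V = 3.7759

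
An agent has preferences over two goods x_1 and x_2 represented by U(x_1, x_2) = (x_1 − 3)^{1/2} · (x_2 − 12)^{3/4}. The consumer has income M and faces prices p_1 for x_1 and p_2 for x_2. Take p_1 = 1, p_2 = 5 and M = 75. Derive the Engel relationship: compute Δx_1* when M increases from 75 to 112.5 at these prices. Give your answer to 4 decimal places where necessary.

MRS = (2/3)·(x_2−12)/(x_1−3). Tangency with p_1/p_2 gives x_2−12 = (3/2)·(p_1/p_2)·(x_1−3).
Substituting into the budget: x_1* = 3 + 0.4·(M − 3·p_1 − 12·p_2)/p_1, and x_2* = 12 + 0.6·(…)/p_2.
Discretionary income = 75 − 3·1 − 12·5 = 12; x_1* = 3 + 0.4·12/1 = 7.8.
At M' = 112.5: x_1* = 22.8. Change: 22.8 − 7.8 = 15.

Δx_1* = 15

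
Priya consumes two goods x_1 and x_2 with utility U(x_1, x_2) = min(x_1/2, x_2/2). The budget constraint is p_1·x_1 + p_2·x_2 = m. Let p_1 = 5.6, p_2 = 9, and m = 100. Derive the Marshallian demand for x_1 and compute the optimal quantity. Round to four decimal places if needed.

Leontief preferences: the optimum is at the kink where x_1/2 = x_2/2, i.e. x_2 = x_1.
Budget: p_1·x_1 + p_2·x_1 = m, so (2·p_1 + 2·p_2)·x_1 = 2·m.
Demand: x_1*(p_1,p_2,m) = 2·m/(2·p_1 + 2·p_2), x_2* = 2·m/(2·p_1 + 2·p_2).
Here 2·5.6 + 2·9 = 29.2, giving x_1* = 6.8493.

x_1* = 6.8493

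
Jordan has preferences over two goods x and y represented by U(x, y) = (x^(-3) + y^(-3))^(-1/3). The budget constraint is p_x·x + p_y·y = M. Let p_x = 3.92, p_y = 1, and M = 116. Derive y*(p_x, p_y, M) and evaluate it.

Substitute y = (y/x)·x into the budget: x* = M/(p_x + p_y·(y/x)).
Numerically y/x = 1.407089, so x* = 116/(3.92 + 1·1.407089) = 21.7755 and y* = 1.407089·21.7755 = 30.6401.

y* = 30.6401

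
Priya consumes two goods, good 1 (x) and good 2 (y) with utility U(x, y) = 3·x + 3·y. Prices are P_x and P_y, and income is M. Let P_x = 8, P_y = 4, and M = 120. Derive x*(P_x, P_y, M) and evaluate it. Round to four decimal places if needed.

x* = 0

y gives more utility per dollar, so spend all income on y: y* = M/P_y, x* = 0.
Numerically: x* = 0, y* = 30.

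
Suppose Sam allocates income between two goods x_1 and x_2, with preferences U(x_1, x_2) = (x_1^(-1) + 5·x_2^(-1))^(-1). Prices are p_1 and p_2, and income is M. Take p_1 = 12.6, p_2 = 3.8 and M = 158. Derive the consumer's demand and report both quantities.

x_1* = 5.6283, x_2* = 22.9168

MRS = MU_x_1/MU_x_2 = (1/5)·(x_2/x_1)^(2). Set equal to p_1/p_2.
Hence x_2/x_1 = (5·p_1/p_2)^(1/(2)), i.e. raised to the 0.5 power.
With the ratio pinned down, the budget gives x_1* = M/(p_1 + p_2·(x_2/x_1)) and x_2* = (x_2/x_1)·x_1*.
Numerically x_2/x_1 = 4.071725, so x_1* = 158/(12.6 + 3.8·4.071725) = 5.6283 and x_2* = 4.071725·5.6283 = 22.9168.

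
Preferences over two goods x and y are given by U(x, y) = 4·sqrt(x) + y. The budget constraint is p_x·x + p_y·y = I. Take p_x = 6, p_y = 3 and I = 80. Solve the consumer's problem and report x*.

MU_x = 2/√x, MU_y = 1. Tangency: 2/√x = p_x/p_y.
Solve: √x = 2·p_y/p_x, so x*(p_x,p_y) = (2·p_y/p_x)², and y* = (I − p_x·x*)/p_y.
Plugging in: x* = (2·3/6)² = 1.

x* = 1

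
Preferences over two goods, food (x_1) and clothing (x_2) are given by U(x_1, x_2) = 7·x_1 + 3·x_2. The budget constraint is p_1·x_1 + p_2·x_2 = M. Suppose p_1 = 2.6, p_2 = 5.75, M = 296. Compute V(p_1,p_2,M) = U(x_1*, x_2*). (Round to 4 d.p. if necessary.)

Linear utility — the consumer picks whichever good has higher MU/price: 7/2.6 = 2.6923 vs 3/5.75 = 0.5217.
x_1 gives more utility per dollar, so spend all income on x_1: x_1* = M/p_1, x_2* = 0.
Numerically: x_1* = 113.8462, x_2* = 0.
Utility at the optimum: U(113.8462, 0) = 796.9231.

V = 796.9231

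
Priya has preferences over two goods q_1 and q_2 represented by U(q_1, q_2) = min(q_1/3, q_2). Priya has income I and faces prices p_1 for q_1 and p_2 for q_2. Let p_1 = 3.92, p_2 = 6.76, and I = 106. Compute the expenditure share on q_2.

share on q_2 = 0.365

Here 3·3.92 + 6.76 = 18.52, giving q_1* = 17.1706 and q_2* = 5.7235.
Expenditure on q_2: 6.76·5.7235 = 38.6911; share = 0.365.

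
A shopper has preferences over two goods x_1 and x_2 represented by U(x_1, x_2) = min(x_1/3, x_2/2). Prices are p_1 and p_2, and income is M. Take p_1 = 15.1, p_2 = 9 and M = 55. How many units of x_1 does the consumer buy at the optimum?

Leontief preferences: the optimum is at the kink where x_1/3 = x_2/2, i.e. x_2 = (2/3)·x_1.
Budget: p_1·x_1 + p_2·(2/3)·x_1 = M, so (3·p_1 + 2·p_2)·x_1 = 3·M.
Demand: x_1*(p_1,p_2,M) = 3·M/(3·p_1 + 2·p_2), x_2* = 2·M/(3·p_1 + 2·p_2).
Here 3·15.1 + 2·9 = 63.3, giving x_1* = 2.6066.

x_1* = 2.6066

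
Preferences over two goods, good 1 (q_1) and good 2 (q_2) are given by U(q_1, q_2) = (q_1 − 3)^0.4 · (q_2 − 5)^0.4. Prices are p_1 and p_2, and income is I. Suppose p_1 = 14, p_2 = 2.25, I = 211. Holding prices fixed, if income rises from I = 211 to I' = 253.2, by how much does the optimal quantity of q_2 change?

Δq_2* = 9.3778

Let q_1' = q_1−3, q_2' = q_2−5. MRS = q_2'/q_1' = p_1/p_2.
After buying the subsistence bundle (3, 5), a share 0.5 of the remaining income goes to q_1: q_1* = 3 + 0.5·(I − 3p_1 − 5p_2)/p_1.
Discretionary income = 211 − 3·14 − 5·2.25 = 157.75; q_2* = 5 + 0.5·157.75/2.25 = 40.0556.
At I' = 253.2: q_2* = 49.4333. Change: 49.4333 − 40.0556 = 9.3778.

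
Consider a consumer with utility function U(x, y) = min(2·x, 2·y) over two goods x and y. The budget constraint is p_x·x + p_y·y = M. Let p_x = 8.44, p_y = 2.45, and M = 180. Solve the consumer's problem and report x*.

Leontief preferences: the optimum is at the kink where x/2 = y/2, i.e. y = x.
Budget: p_x·x + p_y·x = M, so (2·p_x + 2·p_y)·x = 2·M.
Demand: x*(p_x,p_y,M) = 2·M/(2·p_x + 2·p_y), y* = 2·M/(2·p_x + 2·p_y).
Here 2·8.44 + 2·2.45 = 21.78, giving x* = 16.5289.

x* = 16.5289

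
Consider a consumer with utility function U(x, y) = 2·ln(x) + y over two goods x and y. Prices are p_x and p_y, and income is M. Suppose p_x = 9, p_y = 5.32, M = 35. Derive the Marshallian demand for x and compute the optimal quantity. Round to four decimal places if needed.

Set MRS = p_x/p_y: (2/x)/1 = p_x/p_y.
So x*(p_x,p_y) = 2·p_y/p_x, independent of income; and y* = (M − 2·p_y)/p_y.
At the given prices: x* = 2·5.32/9 = 1.1822.

x* = 1.1822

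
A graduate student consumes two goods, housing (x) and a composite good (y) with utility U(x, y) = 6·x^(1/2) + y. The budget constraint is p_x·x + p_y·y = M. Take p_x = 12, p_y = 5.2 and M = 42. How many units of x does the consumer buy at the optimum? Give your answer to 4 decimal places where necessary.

Utility is quasi-linear in y; the FOC for x is 3/√x = p_x/p_y.
Thus x* = (3·p_y/p_x)² — independent of M — with the rest of income spent on y.
Plugging in: x* = (3·5.2/12)² = 1.69.

x* = 1.69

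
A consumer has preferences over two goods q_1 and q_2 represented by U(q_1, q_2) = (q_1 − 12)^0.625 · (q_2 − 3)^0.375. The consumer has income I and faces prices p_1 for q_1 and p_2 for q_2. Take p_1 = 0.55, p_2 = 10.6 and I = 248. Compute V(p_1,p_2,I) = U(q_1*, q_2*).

V = 64.8428

Let q_1' = q_1−12, q_2' = q_2−3. MRS = (5/3)·q_2'/q_1' = p_1/p_2.
After buying the subsistence bundle (12, 3), a share 0.625 of the remaining income goes to q_1: q_1* = 12 + 0.625·(I − 12p_1 − 3p_2)/p_1.
Discretionary income = 248 − 12·0.55 − 3·10.6 = 209.6; q_1* = 12 + 0.625·209.6/0.55 = 250.1818; q_2* = 3 + 0.375·209.6/10.6 = 10.4151.
Utility at the optimum: U(250.1818, 10.4151) = 64.8428.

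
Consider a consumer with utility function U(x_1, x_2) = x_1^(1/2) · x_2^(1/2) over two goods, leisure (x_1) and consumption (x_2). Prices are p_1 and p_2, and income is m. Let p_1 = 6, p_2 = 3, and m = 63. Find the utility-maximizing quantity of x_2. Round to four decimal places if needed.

x_2* = 10.5

Tangency: MRS = x_2/x_1 = p_1/p_2.
So 0.5·p_2·x_2 = 0.5·p_1·x_1; combined with the budget, a share 0.5 of income goes to x_1.
Demand: x_1*(p_1,p_2,m) = 0.5·m/p_1 and x_2* = 0.5·m/p_2.
At p_1=6, p_2=3, m=63: x_2* = 0.5·63/3 = 10.5.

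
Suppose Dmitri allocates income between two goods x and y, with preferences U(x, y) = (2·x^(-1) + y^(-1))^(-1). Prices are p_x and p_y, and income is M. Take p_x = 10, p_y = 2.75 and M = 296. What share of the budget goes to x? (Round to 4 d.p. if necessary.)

From the CES first-order condition, 2·(y/x)^(2) = p_x/p_y.
Solve for the ratio: y/x = [(1/2)·p_x/p_y]^(0.5).
With the ratio pinned down, the budget gives x* = M/(p_x + p_y·(y/x)) and y* = (y/x)·x*.
Numerically y/x = 1.3484, so x* = 296/(10 + 2.75·1.3484) = 21.5931 and y* = 1.3484·21.5931 = 29.1161.
Expenditure on x: 10·21.5931 = 215.9307; share = 0.7295.

share on x = 0.7295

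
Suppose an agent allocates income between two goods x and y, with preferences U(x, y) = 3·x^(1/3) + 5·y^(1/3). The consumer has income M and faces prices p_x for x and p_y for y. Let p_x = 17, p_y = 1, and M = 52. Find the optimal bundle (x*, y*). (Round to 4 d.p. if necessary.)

x* = 0.3099, y* = 46.7323

From the CES first-order condition, (3/5)·(y/x)^(2/3) = p_x/p_y.
Solve for the ratio: y/x = [(5/3)·p_x/p_y]^(1.5).
With the ratio pinned down, the budget gives x* = M/(p_x + p_y·(y/x)) and y* = (y/x)·x*.
Numerically y/x = 150.815683, so x* = 52/(17 + 1·150.815683) = 0.3099 and y* = 150.815683·0.3099 = 46.7323.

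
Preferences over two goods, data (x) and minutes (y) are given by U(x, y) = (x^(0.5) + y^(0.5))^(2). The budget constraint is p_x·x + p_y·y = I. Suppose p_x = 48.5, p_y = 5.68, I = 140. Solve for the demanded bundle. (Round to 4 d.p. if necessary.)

Substitute y = (y/x)·x into the budget: x* = I/(p_x + p_y·(y/x)).
Numerically y/x = 72.909951, so x* = 140/(48.5 + 5.68·72.909951) = 0.3026 and y* = 72.909951·0.3026 = 22.0639.

x* = 0.3026, y* = 22.0639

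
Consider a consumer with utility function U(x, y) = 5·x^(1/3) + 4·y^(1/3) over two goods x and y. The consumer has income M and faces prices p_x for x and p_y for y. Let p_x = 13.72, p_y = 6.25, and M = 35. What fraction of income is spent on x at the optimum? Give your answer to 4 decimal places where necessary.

share on x = 0.4854

MRS = MU_x/MU_y = (5/4)·(y/x)^(2/3). Set equal to p_x/p_y.
Solve for the ratio: y/x = [(4/5)·p_x/p_y]^(1.5).
With the ratio pinned down, the budget gives x* = M/(p_x + p_y·(y/x)) and y* = (y/x)·x*.
Numerically y/x = 2.327267, so x* = 35/(13.72 + 6.25·2.327267) = 1.2383 and y* = 2.327267·1.2383 = 2.8818.
Expenditure on x: 13.72·1.2383 = 16.989; share = 0.4854.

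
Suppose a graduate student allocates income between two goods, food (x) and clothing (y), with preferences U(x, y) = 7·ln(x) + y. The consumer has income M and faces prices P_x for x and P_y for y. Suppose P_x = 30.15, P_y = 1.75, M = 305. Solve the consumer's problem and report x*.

x* = 0.4063

MU_x = 7/x, MU_y = 1. Tangency: 7/x = P_x/P_y.
So x*(P_x,P_y) = 7·P_y/P_x, independent of income; and y* = (M − 7·P_y)/P_y.
At the given prices: x* = 7·1.75/30.15 = 0.4063.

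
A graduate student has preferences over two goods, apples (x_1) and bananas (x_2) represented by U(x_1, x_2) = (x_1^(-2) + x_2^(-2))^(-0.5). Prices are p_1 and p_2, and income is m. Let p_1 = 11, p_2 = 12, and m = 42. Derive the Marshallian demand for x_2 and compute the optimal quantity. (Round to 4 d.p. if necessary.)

With the ratio pinned down, the budget gives x_1* = m/(p_1 + p_2·(x_2/x_1)) and x_2* = (x_2/x_1)·x_1*.
Numerically x_2/x_1 = 0.971413, so x_1* = 42/(11 + 12·0.971413) = 1.8537 and x_2* = 0.971413·1.8537 = 1.8007.

x_2* = 1.8007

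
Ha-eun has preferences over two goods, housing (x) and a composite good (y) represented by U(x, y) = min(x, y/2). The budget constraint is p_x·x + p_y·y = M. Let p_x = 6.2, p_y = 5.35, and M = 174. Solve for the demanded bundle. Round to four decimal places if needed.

With perfect complements, no substitution: consume in ratio x:y = 1:2.
Budget: p_x·x + p_y·2·x = M, so (p_x + 2·p_y)·x = M.
Demand: x*(p_x,p_y,M) = M/(p_x + 2·p_y), y* = 2·M/(p_x + 2·p_y).
Here 6.2 + 2·5.35 = 16.9, giving x* = 10.2959 and y* = 20.5917.

x* = 10.2959, y* = 20.5917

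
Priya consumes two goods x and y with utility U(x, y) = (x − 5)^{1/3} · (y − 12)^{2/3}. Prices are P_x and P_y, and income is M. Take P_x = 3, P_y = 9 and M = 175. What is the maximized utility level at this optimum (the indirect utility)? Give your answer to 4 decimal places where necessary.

Let x' = x−5, y' = y−12. MRS = (1/2)·y'/x' = P_x/P_y.
After buying the subsistence bundle (5, 12), a share 1/3 of the remaining income goes to x: x* = 5 + 1/3·(M − 5P_x − 12P_y)/P_x.
Discretionary income = 175 − 5·3 − 12·9 = 52; x* = 5 + 1/3·52/3 = 10.7778; y* = 12 + 2/3·52/9 = 15.8519.
Utility at the optimum: U(10.7778, 15.8519) = 4.4093.

V = 4.4093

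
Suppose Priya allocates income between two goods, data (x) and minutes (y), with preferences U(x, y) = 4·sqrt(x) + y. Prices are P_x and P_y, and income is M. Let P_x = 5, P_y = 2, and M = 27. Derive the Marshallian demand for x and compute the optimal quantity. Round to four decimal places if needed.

x* = 0.64

MU_x = 2/√x, MU_y = 1. Tangency: 2/√x = P_x/P_y.
Solve: √x = 2·P_y/P_x, so x*(P_x,P_y) = (2·P_y/P_x)², and y* = (M − P_x·x*)/P_y.
Plugging in: x* = (2·2/5)² = 0.64.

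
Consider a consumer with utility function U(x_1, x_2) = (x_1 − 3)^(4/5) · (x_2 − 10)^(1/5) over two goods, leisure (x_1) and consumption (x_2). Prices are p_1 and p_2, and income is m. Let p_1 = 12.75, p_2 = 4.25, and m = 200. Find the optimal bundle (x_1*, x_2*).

MRS = 4·(x_2−10)/(x_1−3). Tangency with p_1/p_2 gives x_2−10 = (1/4)·(p_1/p_2)·(x_1−3).
After buying the subsistence bundle (3, 10), a share 0.8 of the remaining income goes to x_1: x_1* = 3 + 0.8·(m − 3p_1 − 10p_2)/p_1.
Discretionary income = 200 − 3·12.75 − 10·4.25 = 119.25; x_1* = 3 + 0.8·119.25/12.75 = 10.4824; x_2* = 10 + 0.2·119.25/4.25 = 15.6118.

x_1* = 10.4824, x_2* = 15.6118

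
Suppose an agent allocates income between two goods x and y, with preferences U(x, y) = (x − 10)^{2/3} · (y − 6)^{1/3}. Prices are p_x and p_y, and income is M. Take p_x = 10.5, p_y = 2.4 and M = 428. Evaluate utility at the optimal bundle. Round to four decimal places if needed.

V = 25.435

MRS = 2·(y−6)/(x−10). Tangency with p_x/p_y gives y−6 = (1/2)·(p_x/p_y)·(x−10).
Substituting into the budget: x* = 10 + 2/3·(M − 10·p_x − 6·p_y)/p_x, and y* = 6 + 1/3·(…)/p_y.
Discretionary income = 428 − 10·10.5 − 6·2.4 = 308.6; x* = 10 + 2/3·308.6/10.5 = 29.5937; y* = 6 + 1/3·308.6/2.4 = 48.8611.
Utility at the optimum: U(29.5937, 48.8611) = 25.435.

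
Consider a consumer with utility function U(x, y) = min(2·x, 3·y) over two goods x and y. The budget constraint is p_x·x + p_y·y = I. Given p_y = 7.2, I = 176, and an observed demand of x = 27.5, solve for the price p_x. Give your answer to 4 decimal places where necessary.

p_x = 1.6

With perfect complements, no substitution: consume in ratio x:y = 3:2.
Budget: p_x·x + p_y·(2/3)·x = I, so (3·p_x + 2·p_y)·x = 3·I.
Demand: x*(p_x,p_y,I) = 3·I/(3·p_x + 2·p_y), y* = 2·I/(3·p_x + 2·p_y).
Set x* = 27.5 in the demand function and solve for p_x: p_x = 1.6.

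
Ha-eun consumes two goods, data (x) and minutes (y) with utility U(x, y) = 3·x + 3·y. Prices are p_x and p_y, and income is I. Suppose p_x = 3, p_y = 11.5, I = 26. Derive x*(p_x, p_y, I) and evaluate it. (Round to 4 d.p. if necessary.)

x gives more utility per dollar, so spend all income on x: x* = I/p_x, y* = 0.
Numerically: x* = 8.6667, y* = 0.

x* = 8.6667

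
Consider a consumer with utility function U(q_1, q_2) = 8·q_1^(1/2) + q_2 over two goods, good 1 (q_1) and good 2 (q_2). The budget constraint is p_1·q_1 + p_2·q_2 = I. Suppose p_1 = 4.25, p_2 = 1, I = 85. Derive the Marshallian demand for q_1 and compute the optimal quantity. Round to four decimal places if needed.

q_1* = 0.8858

Set MRS = p_1/p_2: 4·q_1^(−1/2) = p_1/p_2.
Thus q_1* = (4·p_2/p_1)² — independent of I — with the rest of income spent on q_2.
Plugging in: q_1* = (4·1/4.25)² = 0.8858.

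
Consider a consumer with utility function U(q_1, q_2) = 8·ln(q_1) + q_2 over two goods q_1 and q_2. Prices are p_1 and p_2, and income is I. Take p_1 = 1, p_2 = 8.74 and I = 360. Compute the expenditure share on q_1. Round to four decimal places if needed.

Set MRS = p_1/p_2: (8/q_1)/1 = p_1/p_2.
So q_1*(p_1,p_2) = 8·p_2/p_1, independent of income; and q_2* = (I − 8·p_2)/p_2.
At the given prices: q_1* = 8·8.74/1 = 69.92, and q_2* = 33.1899.
Expenditure on q_1: 1·69.92 = 69.92; share = 0.1942.

share on q_1 = 0.1942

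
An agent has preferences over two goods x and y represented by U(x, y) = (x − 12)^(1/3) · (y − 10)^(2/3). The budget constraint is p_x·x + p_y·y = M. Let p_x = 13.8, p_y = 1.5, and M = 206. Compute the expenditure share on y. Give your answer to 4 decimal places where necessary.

This is Cobb-Douglas in (x−12, y−10): tangency gives 1/3·p_y·(y−10) = 2/3·p_x·(x−12).
Substituting into the budget: x* = 12 + 1/3·(M − 12·p_x − 10·p_y)/p_x, and y* = 10 + 2/3·(…)/p_y.
Discretionary income = 206 − 12·13.8 − 10·1.5 = 25.4; x* = 12 + 1/3·25.4/13.8 = 12.6135; y* = 10 + 2/3·25.4/1.5 = 21.2889.
Expenditure on y: 1.5·21.2889 = 31.9333; share = 0.155.

share on y = 0.155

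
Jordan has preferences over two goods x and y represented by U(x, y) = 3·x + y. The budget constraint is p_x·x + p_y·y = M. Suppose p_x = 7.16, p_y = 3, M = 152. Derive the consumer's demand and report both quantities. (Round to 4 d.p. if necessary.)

Perfect substitutes: compare marginal utility per dollar. 3/p_x vs 1/p_y → 0.419 vs 0.3333.
x gives more utility per dollar, so spend all income on x: x* = M/p_x, y* = 0.
Numerically: x* = 21.2291, y* = 0.

x* = 21.2291, y* = 0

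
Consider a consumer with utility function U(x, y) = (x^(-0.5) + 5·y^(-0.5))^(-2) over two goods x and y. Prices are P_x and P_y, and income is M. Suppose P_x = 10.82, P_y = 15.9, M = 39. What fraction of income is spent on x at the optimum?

Numerically y/x = 2.262213, so x* = 39/(10.82 + 15.9·2.262213) = 0.8335 and y* = 2.262213·0.8335 = 1.8856.
Expenditure on x: 10.82·0.8335 = 9.0188; share = 0.2313.

share on x = 0.2313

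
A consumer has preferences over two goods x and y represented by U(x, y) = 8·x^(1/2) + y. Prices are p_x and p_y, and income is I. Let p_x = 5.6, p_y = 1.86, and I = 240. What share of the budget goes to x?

share on x = 0.0412

Utility is quasi-linear in y; the FOC for x is 4/√x = p_x/p_y.
Thus x* = (4·p_y/p_x)² — independent of I — with the rest of income spent on y.
Plugging in: x* = (4·1.86/5.6)² = 1.7651, y* = 123.718.
Expenditure on x: 5.6·1.7651 = 9.8846; share = 0.0412.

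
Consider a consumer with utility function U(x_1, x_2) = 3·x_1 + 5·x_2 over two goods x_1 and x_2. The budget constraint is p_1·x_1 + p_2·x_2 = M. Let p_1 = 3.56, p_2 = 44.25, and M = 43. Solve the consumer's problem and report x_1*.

x_1* = 12.0787

Perfect substitutes: compare marginal utility per dollar. 3/p_1 vs 5/p_2 → 0.8427 vs 0.113.
x_1 gives more utility per dollar, so spend all income on x_1: x_1* = M/p_1, x_2* = 0.
Numerically: x_1* = 12.0787, x_2* = 0.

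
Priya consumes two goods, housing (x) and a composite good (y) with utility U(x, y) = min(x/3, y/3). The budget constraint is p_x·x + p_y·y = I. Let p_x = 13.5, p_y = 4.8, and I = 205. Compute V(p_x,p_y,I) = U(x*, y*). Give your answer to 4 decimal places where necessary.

Leontief preferences: the optimum is at the kink where x/3 = y/3, i.e. y = x.
Budget: p_x·x + p_y·x = I, so (3·p_x + 3·p_y)·x = 3·I.
Demand: x*(p_x,p_y,I) = 3·I/(3·p_x + 3·p_y), y* = 3·I/(3·p_x + 3·p_y).
Here 3·13.5 + 3·4.8 = 54.9, giving x* = 11.2022 and y* = 11.2022.
Utility at the optimum: U(11.2022, 11.2022) = 3.7341.

V = 3.7341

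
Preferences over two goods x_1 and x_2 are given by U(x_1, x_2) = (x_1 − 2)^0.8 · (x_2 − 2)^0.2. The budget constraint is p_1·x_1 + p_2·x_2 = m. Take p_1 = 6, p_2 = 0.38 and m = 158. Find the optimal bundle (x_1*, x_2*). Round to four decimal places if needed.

Discretionary income = 158 − 2·6 − 2·0.38 = 145.24; x_1* = 2 + 0.8·145.24/6 = 21.3653; x_2* = 2 + 0.2·145.24/0.38 = 78.4421.

x_1* = 21.3653, x_2* = 78.4421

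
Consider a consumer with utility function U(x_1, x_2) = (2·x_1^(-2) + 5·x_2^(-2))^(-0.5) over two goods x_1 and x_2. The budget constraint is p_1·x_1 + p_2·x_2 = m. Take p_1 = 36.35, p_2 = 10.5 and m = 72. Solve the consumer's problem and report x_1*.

MRS = MU_x_1/MU_x_2 = (2/5)·(x_2/x_1)^(3). Set equal to p_1/p_2.
Solve for the ratio: x_2/x_1 = [(5/2)·p_1/p_2]^(1/3).
Substitute x_2 = (x_2/x_1)·x_1 into the budget: x_1* = m/(p_1 + p_2·(x_2/x_1)).
Numerically x_2/x_1 = 2.053139, so x_1* = 72/(36.35 + 10.5·2.053139) = 1.2434.

x_1* = 1.2434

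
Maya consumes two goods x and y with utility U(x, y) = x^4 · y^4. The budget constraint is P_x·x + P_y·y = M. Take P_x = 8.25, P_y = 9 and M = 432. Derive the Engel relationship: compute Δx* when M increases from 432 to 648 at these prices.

MU_x/MU_y = (4·y)/(4·x); tangency sets this equal to P_x/P_y.
Rearranging, P_y·y = P_x·x. Substituting into the budget gives P_x·x·(1 + 1) = M.
Demand: x*(P_x,P_y,M) = 0.5·M/P_x and y* = 0.5·M/P_y.
At P_x=8.25, P_y=9, M=432: x* = 0.5·432/8.25 = 26.1818.
At M' = 648: x* = 39.2727. Change: 39.2727 − 26.1818 = 13.0909.

Δx* = 13.0909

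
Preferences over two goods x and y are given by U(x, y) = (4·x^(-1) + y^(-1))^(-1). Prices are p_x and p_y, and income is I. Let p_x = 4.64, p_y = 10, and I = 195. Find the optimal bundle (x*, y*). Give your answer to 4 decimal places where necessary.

MRS = MU_x/MU_y = 4·(y/x)^(2). Set equal to p_x/p_y.
Hence y/x = ((1/4)·p_x/p_y)^(1/(2)), i.e. raised to the 0.5 power.
Substitute y = (y/x)·x into the budget: x* = I/(p_x + p_y·(y/x)).
Numerically y/x = 0.340588, so x* = 195/(4.64 + 10·0.340588) = 24.236 and y* = 0.340588·24.236 = 8.2545.

x* = 24.236, y* = 8.2545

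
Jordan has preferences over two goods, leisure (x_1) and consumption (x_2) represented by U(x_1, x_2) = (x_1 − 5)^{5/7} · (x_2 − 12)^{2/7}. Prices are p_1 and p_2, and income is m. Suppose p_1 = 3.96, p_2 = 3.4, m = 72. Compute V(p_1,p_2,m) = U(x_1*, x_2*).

V = 1.6531

Let x_1' = x_1−5, x_2' = x_2−12. MRS = (5/2)·x_2'/x_1' = p_1/p_2.
Substituting into the budget: x_1* = 5 + 5/7·(m − 5·p_1 − 12·p_2)/p_1, and x_2* = 12 + 2/7·(…)/p_2.
Discretionary income = 72 − 5·3.96 − 12·3.4 = 11.4; x_1* = 5 + 5/7·11.4/3.96 = 7.0563; x_2* = 12 + 2/7·11.4/3.4 = 12.958.
Utility at the optimum: U(7.0563, 12.958) = 1.6531.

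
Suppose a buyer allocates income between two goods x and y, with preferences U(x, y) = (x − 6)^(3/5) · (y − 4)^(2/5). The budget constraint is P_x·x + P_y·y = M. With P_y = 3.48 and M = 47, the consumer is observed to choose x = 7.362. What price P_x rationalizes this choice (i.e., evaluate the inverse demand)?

This is Cobb-Douglas in (x−6, y−4): tangency gives 0.6·P_y·(y−4) = 0.4·P_x·(x−6).
After buying the subsistence bundle (6, 4), a share 0.6 of the remaining income goes to x: x* = 6 + 0.6·(M − 6P_x − 4P_y)/P_x.
Set x* = 7.362 in the demand function and solve for P_x: P_x = 4.

P_x = 4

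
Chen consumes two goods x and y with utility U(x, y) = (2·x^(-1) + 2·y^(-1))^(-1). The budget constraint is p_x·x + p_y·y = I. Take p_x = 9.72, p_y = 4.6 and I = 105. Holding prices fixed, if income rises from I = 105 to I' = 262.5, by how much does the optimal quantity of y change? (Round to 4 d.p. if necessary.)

Δy* = 13.9545

MRS = MU_x/MU_y = (y/x)^(2). Set equal to p_x/p_y.
Solve for the ratio: y/x = [p_x/p_y]^(0.5).
Substitute y = (y/x)·x into the budget: x* = I/(p_x + p_y·(y/x)).
Numerically y/x = 1.453631, so x* = 105/(9.72 + 4.6·1.453631) = 6.3998 and y* = 1.453631·6.3998 = 9.303.
At I' = 262.5: y* = 23.2575. Change: 23.2575 − 9.303 = 13.9545.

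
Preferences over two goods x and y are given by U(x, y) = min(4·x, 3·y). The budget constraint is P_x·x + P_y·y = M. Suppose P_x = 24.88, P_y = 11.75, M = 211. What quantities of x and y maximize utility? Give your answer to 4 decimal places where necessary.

x* = 5.2039, y* = 6.9385

With perfect complements, no substitution: consume in ratio x:y = 3:4.
Budget: P_x·x + P_y·(4/3)·x = M, so (3·P_x + 4·P_y)·x = 3·M.
Demand: x*(P_x,P_y,M) = 3·M/(3·P_x + 4·P_y), y* = 4·M/(3·P_x + 4·P_y).
Here 3·24.88 + 4·11.75 = 121.64, giving x* = 5.2039 and y* = 6.9385.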